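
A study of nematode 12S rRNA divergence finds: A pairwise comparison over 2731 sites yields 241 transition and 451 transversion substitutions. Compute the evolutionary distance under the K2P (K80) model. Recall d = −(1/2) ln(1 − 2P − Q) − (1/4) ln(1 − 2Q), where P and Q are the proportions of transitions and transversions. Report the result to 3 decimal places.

P = 241/2731 ≈ 0.088246 and Q = 451/2731 ≈ 0.165141.
Under the Kimura two-parameter model, d = −½ ln(1 − 2P − Q) − ¼ ln(1 − 2Q).
1 − 2P − Q = 0.658367, giving −½ ln(0.658367) = 0.208996.
1 − 2Q = 0.669718, giving −¼ ln(0.669718) = 0.100225.
d = 0.208996 + 0.100225 = 0.309221.

0.309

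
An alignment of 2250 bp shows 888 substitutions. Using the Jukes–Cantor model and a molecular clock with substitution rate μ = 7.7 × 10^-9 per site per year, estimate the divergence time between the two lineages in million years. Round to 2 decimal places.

p = 888/2250 ≈ 0.394667.
d = −(3/4) ln(1 − 4p/3) = −0.75 ln(1 − 0.526223) = −0.75 ln(0.473777)
  = −0.75 × (-0.747019) = 0.560264 substitutions/site.
Under a molecular clock d = 2μt, so t = d/(2μ) = 0.560264 / (2 × 7.7 × 10^-9) = 36.38 million years.

36.38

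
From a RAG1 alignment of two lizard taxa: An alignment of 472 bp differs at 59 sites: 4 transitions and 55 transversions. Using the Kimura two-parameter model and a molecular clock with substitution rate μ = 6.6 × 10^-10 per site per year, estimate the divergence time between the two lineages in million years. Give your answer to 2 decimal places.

104.52

P = 4/472 ≈ 0.008475 and Q = 55/472 ≈ 0.116525.
Under the Kimura two-parameter model, d = −½ ln(1 − 2P − Q) − ¼ ln(1 − 2Q).
1 − 2P − Q = 0.866525, giving −½ ln(0.866525) = 0.071632.
1 − 2Q = 0.76695, giving −¼ ln(0.76695) = 0.066333.
d = 0.071632 + 0.066333 = 0.137965.
Under a molecular clock d = 2μt, so t = d/(2μ) = 0.137965 / (2 × 6.6 × 10^-10) = 104.52 million years.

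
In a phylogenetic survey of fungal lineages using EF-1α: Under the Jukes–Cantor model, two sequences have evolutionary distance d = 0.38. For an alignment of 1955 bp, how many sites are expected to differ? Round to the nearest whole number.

583

Invert JC69: p = (3/4)(1 − e^(−4d/3)) = 0.75 × (1 − e^(-0.506667)) = 0.75 × (1 − 0.602500) = 0.298125.
Expected differing sites = pL ≈ 0.298125 × 1955 = 582.834375 ≈ 583.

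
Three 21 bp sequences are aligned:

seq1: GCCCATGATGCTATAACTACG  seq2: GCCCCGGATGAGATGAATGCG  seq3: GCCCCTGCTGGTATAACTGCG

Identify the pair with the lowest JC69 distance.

seq1–seq2: 7/21 differ, p = 0.333, d = 0.441.
seq1–seq3: 4/21 differ, p = 0.190, d = 0.220.
seq2–seq3: 6/21 differ, p = 0.286, d = 0.360.
The smallest distance is between seq1 and seq3.

seq1 and seq3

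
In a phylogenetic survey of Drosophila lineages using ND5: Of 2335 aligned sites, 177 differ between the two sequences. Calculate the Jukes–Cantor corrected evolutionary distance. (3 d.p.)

p = 177/2335 ≈ 0.075803.
d = −(3/4) ln(1 − 4p/3) = −0.75 ln(1 − 0.101071) = −0.75 ln(0.898929)
  = −0.75 × (-0.106551) = 0.079913 substitutions/site.

0.080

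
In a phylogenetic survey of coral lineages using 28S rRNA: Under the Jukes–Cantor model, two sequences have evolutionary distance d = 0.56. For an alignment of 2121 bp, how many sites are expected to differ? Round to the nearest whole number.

Invert JC69: p = (3/4)(1 − e^(−4d/3)) = 0.75 × (1 − e^(-0.746667)) = 0.75 × (1 − 0.473944) = 0.394542.
Expected differing sites = pL ≈ 0.394542 × 2121 = 836.823582 ≈ 837.

837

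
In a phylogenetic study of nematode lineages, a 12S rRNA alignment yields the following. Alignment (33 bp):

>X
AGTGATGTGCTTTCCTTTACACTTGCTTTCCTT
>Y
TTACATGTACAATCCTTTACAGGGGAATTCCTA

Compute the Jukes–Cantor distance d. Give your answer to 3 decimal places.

0.559

The sequences differ at 13 of 33 sites, so p = 13/33 ≈ 0.393939.
d = −(3/4) ln(1 − 4p/3) = −0.75 ln(1 − 0.525252) = −0.75 ln(0.474748)
  = −0.75 × (-0.744971) = 0.558728 substitutions/site.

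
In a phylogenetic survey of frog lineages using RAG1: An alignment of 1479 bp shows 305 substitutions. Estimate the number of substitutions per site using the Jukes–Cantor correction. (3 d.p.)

0.241

p = 305/1479 ≈ 0.20622.
d = −(3/4) ln(1 − 4p/3) = −0.75 ln(1 − 0.27496) = −0.75 ln(0.72504)
  = −0.75 × (-0.321528) = 0.241146 substitutions/site.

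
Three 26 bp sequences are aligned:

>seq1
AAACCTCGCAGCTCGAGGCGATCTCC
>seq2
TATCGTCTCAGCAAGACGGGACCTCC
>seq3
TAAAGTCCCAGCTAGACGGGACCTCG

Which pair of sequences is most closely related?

seq2 and seq3

seq1–seq2: 9/26 differ, p = 0.346, d = 0.464.
seq1–seq3: 9/26 differ, p = 0.346, d = 0.464.
seq2–seq3: 5/26 differ, p = 0.192, d = 0.222.
The smallest distance is between seq2 and seq3.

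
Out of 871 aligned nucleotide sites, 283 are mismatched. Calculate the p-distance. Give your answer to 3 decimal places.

0.325

p = 283/871 = 0.324913… ≈ 0.325 (to 3 d.p.).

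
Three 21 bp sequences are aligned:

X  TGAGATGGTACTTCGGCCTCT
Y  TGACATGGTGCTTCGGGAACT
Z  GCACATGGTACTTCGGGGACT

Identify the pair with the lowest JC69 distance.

Y and Z

X–Y: 5/21 differ, p = 0.238, d = 0.286.
X–Z: 6/21 differ, p = 0.286, d = 0.360.
Y–Z: 4/21 differ, p = 0.190, d = 0.220.
The smallest distance is between Y and Z.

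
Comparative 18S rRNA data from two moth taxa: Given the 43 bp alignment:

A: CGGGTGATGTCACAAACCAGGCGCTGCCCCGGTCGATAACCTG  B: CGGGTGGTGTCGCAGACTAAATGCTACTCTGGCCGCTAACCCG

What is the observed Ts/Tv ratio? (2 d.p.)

12.00

Transitions are A↔G and C↔T; transversions are all other mismatches.
Transitions: 12. Transversions: 1.
R = 12/1 = 12.00.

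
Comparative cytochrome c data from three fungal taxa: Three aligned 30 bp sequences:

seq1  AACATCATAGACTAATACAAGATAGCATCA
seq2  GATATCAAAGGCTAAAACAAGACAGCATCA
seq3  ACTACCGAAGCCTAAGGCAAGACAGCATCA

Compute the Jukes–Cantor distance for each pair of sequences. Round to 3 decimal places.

d(seq1,seq2) = 0.233, d(seq1,seq3) = 0.383, d(seq2,seq3) = 0.280

seq1–seq2: 6/30 sites differ → p = 0.2, d = −0.75 ln(1 − 0.266667) = 0.232617 ≈ 0.233.
seq1–seq3: 9/30 sites differ → p = 0.3, d = −0.75 ln(1 − 0.4) = 0.383119 ≈ 0.383.
seq2–seq3: 7/30 sites differ → p ≈ 0.233333, d = −0.75 ln(1 − 0.311111) = 0.279506 ≈ 0.280.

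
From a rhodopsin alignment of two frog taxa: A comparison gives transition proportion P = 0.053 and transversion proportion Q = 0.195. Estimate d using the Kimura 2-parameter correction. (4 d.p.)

0.3026

Under the Kimura two-parameter model, d = −½ ln(1 − 2P − Q) − ¼ ln(1 − 2Q).
1 − 2P − Q = 0.699, giving −½ ln(0.699) = 0.179052.
1 − 2Q = 0.61, giving −¼ ln(0.61) = 0.123574.
d = 0.179052 + 0.123574 = 0.302626.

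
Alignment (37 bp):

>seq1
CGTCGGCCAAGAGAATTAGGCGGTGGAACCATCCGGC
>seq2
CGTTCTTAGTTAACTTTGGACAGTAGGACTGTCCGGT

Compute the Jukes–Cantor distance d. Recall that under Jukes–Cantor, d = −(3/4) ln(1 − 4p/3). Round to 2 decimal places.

0.87

The sequences differ at 19 of 37 sites, so p = 19/37 ≈ 0.513514.
d = −(3/4) ln(1 − 4p/3) = −0.75 ln(1 − 0.684685) = −0.75 ln(0.315315)
  = −0.75 × (-1.154183) = 0.865637 substitutions/site.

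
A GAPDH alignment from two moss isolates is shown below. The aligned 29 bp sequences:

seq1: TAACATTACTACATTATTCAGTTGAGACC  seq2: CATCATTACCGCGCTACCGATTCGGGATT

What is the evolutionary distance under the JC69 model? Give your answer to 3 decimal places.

The sequences differ at 14 of 29 sites, so p = 14/29 ≈ 0.482759.
d = −(3/4) ln(1 − 4p/3) = −0.75 ln(1 − 0.643679) = −0.75 ln(0.356321)
  = −0.75 × (-1.031923) = 0.773942 substitutions/site.

0.774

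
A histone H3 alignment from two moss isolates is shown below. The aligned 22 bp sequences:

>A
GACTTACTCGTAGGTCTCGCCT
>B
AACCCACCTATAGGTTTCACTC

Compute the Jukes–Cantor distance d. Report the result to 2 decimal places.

0.70

The sequences differ at 10 of 22 sites (1, 4, 5, 8, 9, 10, 16, 19, 21, 22), so p = 10/22 ≈ 0.454545.
d = −(3/4) ln(1 − 4p/3) = −0.75 ln(1 − 0.60606) = −0.75 ln(0.39394)
  = −0.75 × (-0.931557) = 0.698668 substitutions/site.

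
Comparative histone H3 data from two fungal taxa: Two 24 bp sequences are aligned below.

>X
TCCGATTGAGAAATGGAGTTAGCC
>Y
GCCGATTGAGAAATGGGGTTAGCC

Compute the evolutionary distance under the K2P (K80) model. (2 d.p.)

0.09

Of 24 sites, 1 differences are transitions and 1 are transversions, so P = 1/24 ≈ 0.041667 and Q = 1/24 ≈ 0.041667.
Under the Kimura two-parameter model, d = −½ ln(1 − 2P − Q) − ¼ ln(1 − 2Q).
1 − 2P − Q = 0.874999, giving −½ ln(0.874999) = 0.066766.
1 − 2Q = 0.916666, giving −¼ ln(0.916666) = 0.021753.
d = 0.066766 + 0.021753 = 0.088519.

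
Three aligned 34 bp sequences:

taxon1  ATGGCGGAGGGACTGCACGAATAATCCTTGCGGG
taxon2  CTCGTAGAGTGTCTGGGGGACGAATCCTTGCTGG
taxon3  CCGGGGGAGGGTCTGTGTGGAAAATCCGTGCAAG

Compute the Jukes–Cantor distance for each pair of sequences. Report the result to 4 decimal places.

taxon1–taxon2: 12/34 sites differ → p ≈ 0.352941, d = −0.75 ln(1 − 0.470588) = 0.476991 ≈ 0.4770.
taxon1–taxon3: 12/34 sites differ → p ≈ 0.352941, d = −0.75 ln(1 − 0.470588) = 0.476991 ≈ 0.4770.
taxon2–taxon3: 13/34 sites differ → p ≈ 0.382353, d = −0.75 ln(1 − 0.509804) = 0.534712 ≈ 0.5347.

d(taxon1,taxon2) = 0.4770, d(taxon1,taxon3) = 0.4770, d(taxon2,taxon3) = 0.5347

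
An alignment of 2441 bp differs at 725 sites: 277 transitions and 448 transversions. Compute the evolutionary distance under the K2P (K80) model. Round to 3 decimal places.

P = 277/2441 ≈ 0.113478 and Q = 448/2441 ≈ 0.183531.
Under the Kimura two-parameter model, d = −½ ln(1 − 2P − Q) − ¼ ln(1 − 2Q).
1 − 2P − Q = 0.589513, giving −½ ln(0.589513) = 0.264229.
1 − 2Q = 0.632938, giving −¼ ln(0.632938) = 0.114346.
d = 0.264229 + 0.114346 = 0.378575.

0.379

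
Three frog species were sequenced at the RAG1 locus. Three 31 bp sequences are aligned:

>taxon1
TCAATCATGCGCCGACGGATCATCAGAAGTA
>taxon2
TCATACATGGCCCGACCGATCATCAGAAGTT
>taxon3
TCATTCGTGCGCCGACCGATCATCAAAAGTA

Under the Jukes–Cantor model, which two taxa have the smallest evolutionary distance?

taxon1–taxon2: 6/31 differ, p = 0.194, d = 0.224.
taxon1–taxon3: 4/31 differ, p = 0.129, d = 0.142.
taxon2–taxon3: 6/31 differ, p = 0.194, d = 0.224.
The smallest distance is between taxon1 and taxon3.

taxon1 and taxon3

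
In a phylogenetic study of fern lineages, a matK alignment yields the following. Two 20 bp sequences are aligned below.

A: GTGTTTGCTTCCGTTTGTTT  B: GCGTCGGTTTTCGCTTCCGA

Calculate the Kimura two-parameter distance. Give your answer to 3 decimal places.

0.932

Of 20 sites, 6 differences are transitions and 4 are transversions, so P = 6/20 = 0.3 and Q = 4/20 = 0.2.
Under the Kimura two-parameter model, d = −½ ln(1 − 2P − Q) − ¼ ln(1 − 2Q).
1 − 2P − Q = 0.2, giving −½ ln(0.2) = 0.804719.
1 − 2Q = 0.6, giving −¼ ln(0.6) = 0.127706.
d = 0.804719 + 0.127706 = 0.932425.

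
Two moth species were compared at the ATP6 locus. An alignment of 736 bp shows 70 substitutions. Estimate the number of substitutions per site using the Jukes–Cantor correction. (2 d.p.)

0.10

p = 70/736 ≈ 0.095109.
d = −(3/4) ln(1 − 4p/3) = −0.75 ln(1 − 0.126812) = −0.75 ln(0.873188)
  = −0.75 × (-0.135604) = 0.101703 substitutions/site.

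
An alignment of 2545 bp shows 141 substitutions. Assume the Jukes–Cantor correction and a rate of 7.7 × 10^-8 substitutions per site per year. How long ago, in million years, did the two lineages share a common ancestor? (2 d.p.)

p = 141/2545 ≈ 0.055403.
d = −(3/4) ln(1 − 4p/3) = −0.75 ln(1 − 0.073871) = −0.75 ln(0.926129)
  = −0.75 × (-0.076742) = 0.057557 substitutions/site.
Under a molecular clock d = 2μt, so t = d/(2μ) = 0.057557 / (2 × 7.7 × 10^-8) = 0.37 million years.

0.37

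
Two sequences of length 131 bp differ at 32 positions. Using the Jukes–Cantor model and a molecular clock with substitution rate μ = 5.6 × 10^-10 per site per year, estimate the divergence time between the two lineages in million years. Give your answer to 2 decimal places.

263.89

p = 32/131 ≈ 0.244275.
d = −(3/4) ln(1 − 4p/3) = −0.75 ln(1 − 0.3257) = −0.75 ln(0.6743)
  = −0.75 × (-0.394080) = 0.295560 substitutions/site.
Under a molecular clock d = 2μt, so t = d/(2μ) = 0.295560 / (2 × 5.6 × 10^-10) = 263.89 million years.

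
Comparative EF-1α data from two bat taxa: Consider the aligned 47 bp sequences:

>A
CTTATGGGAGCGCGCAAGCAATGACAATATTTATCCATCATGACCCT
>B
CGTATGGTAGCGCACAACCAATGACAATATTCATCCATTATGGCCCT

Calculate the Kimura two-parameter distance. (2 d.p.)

Of 47 sites, 4 differences are transitions and 3 are transversions, so P = 4/47 ≈ 0.085106 and Q = 3/47 ≈ 0.06383.
Under the Kimura two-parameter model, d = −½ ln(1 − 2P − Q) − ¼ ln(1 − 2Q).
1 − 2P − Q = 0.765958, giving −½ ln(0.765958) = 0.133314.
1 − 2Q = 0.87234, giving −¼ ln(0.87234) = 0.034144.
d = 0.133314 + 0.034144 = 0.167458.

0.17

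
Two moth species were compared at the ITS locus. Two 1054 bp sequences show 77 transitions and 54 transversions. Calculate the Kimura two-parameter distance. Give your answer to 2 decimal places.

P = 77/1054 ≈ 0.073055 and Q = 54/1054 ≈ 0.051233.
Under the Kimura two-parameter model, d = −½ ln(1 − 2P − Q) − ¼ ln(1 − 2Q).
1 − 2P − Q = 0.802657, giving −½ ln(0.802657) = 0.109914.
1 − 2Q = 0.897534, giving −¼ ln(0.897534) = 0.027026.
d = 0.109914 + 0.027026 = 0.136940.

0.14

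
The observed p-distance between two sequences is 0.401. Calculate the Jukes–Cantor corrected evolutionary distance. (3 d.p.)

0.574

d = −(3/4) ln(1 − 4p/3) = −0.75 ln(1 − 0.534667) = −0.75 ln(0.465333)
  = −0.75 × (-0.765002) = 0.573752 substitutions/site.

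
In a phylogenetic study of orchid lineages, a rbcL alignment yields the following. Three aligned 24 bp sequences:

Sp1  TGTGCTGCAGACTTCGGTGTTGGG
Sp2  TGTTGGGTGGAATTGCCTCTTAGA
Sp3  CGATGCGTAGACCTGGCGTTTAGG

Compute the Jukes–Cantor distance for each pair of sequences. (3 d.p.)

d(Sp1,Sp2) = 0.824, d(Sp1,Sp3) = 0.824, d(Sp2,Sp3) = 0.608

Sp1–Sp2: 12/24 sites differ → p = 0.5, d = −0.75 ln(1 − 0.666667) = 0.823960 ≈ 0.824.
Sp1–Sp3: 12/24 sites differ → p = 0.5, d = −0.75 ln(1 − 0.666667) = 0.823960 ≈ 0.824.
Sp2–Sp3: 10/24 sites differ → p ≈ 0.416667, d = −0.75 ln(1 − 0.555556) = 0.608198 ≈ 0.608.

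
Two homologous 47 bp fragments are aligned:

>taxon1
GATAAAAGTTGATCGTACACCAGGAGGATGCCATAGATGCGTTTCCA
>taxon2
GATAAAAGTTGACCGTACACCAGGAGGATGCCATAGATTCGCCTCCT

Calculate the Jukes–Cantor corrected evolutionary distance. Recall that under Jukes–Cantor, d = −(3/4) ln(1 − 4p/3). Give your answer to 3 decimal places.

The sequences differ at 5 of 47 sites (13, 39, 42, 43, 47), so p = 5/47 ≈ 0.106383.
d = −(3/4) ln(1 − 4p/3) = −0.75 ln(1 − 0.141844) = −0.75 ln(0.858156)
  = −0.75 × (-0.152969) = 0.114727 substitutions/site.

0.115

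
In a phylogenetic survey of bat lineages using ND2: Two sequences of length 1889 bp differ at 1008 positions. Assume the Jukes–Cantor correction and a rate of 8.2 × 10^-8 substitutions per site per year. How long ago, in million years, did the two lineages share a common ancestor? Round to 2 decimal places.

p = 1008/1889 ≈ 0.533616.
d = −(3/4) ln(1 − 4p/3) = −0.75 ln(1 − 0.711488) = −0.75 ln(0.288512)
  = −0.75 × (-1.243019) = 0.932264 substitutions/site.
Under a molecular clock d = 2μt, so t = d/(2μ) = 0.932264 / (2 × 8.2 × 10^-8) = 5.68 million years.

5.68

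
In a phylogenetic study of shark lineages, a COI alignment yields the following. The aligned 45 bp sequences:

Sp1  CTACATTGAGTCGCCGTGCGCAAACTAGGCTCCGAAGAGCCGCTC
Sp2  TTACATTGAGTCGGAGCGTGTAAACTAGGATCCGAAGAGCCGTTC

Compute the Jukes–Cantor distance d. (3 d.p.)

0.203

The sequences differ at 8 of 45 sites (1, 14, 15, 17, 19, 21, 30, 43), so p = 8/45 ≈ 0.177778.
d = −(3/4) ln(1 − 4p/3) = −0.75 ln(1 − 0.237037) = −0.75 ln(0.762963)
  = −0.75 × (-0.270546) = 0.202910 substitutions/site.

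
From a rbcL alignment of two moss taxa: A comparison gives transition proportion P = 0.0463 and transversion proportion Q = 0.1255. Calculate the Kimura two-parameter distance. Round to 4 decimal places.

0.1953

Under the Kimura two-parameter model, d = −½ ln(1 − 2P − Q) − ¼ ln(1 − 2Q).
1 − 2P − Q = 0.7819, giving −½ ln(0.7819) = 0.123014.
1 − 2Q = 0.749, giving −¼ ln(0.749) = 0.072254.
d = 0.123014 + 0.072254 = 0.195268.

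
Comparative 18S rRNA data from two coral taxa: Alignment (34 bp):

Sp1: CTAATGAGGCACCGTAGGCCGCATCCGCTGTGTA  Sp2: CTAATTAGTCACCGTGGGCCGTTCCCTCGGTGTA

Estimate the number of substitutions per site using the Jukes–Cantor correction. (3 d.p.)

0.282

The sequences differ at 8 of 34 sites (6, 9, 16, 22, 23, 24, 27, 29), so p = 8/34 ≈ 0.235294.
d = −(3/4) ln(1 − 4p/3) = −0.75 ln(1 − 0.313725) = −0.75 ln(0.686275)
  = −0.75 × (-0.376477) = 0.282358 substitutions/site.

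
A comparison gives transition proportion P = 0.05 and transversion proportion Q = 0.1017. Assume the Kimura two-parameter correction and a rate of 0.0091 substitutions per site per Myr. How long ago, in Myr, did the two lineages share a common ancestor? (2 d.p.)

9.31

Under the Kimura two-parameter model, d = −½ ln(1 − 2P − Q) − ¼ ln(1 − 2Q).
1 − 2P − Q = 0.7983, giving −½ ln(0.7983) = 0.112635.
1 − 2Q = 0.7966, giving −¼ ln(0.7966) = 0.056851.
d = 0.112635 + 0.056851 = 0.169486.
Under a molecular clock d = 2μt, so t = d/(2μ) = 0.169486 / (2 × 0.0091) = 9.31 Myr.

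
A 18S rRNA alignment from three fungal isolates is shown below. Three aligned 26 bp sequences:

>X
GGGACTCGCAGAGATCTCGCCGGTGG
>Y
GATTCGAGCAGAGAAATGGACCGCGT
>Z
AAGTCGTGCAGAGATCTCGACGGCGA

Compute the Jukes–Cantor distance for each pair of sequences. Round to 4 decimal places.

d(X,Y) = 0.7166, d(X,Z) = 0.3961, d(Y,Z) = 0.3961

X–Y: 12/26 sites differ → p ≈ 0.461538, d = −0.75 ln(1 − 0.615384) = 0.716632 ≈ 0.7166.
X–Z: 8/26 sites differ → p ≈ 0.307692, d = −0.75 ln(1 − 0.410256) = 0.396050 ≈ 0.3961.
Y–Z: 8/26 sites differ → p ≈ 0.307692, d = −0.75 ln(1 − 0.410256) = 0.396050 ≈ 0.3961.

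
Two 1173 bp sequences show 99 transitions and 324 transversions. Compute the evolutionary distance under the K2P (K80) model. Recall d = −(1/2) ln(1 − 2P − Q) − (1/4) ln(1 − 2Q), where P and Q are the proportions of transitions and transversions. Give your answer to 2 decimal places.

P = 99/1173 ≈ 0.084399 and Q = 324/1173 ≈ 0.276215.
Under the Kimura two-parameter model, d = −½ ln(1 − 2P − Q) − ¼ ln(1 − 2Q).
1 − 2P − Q = 0.554987, giving −½ ln(0.554987) = 0.294405.
1 − 2Q = 0.44757, giving −¼ ln(0.44757) = 0.200981.
d = 0.294405 + 0.200981 = 0.495386.

0.50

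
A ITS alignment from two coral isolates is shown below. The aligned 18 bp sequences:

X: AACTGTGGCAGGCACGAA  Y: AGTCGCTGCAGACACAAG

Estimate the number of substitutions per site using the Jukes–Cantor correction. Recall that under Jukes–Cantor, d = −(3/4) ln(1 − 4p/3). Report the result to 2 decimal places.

0.67

The sequences differ at 8 of 18 sites (2, 3, 4, 6, 7, 12, 16, 18), so p = 8/18 ≈ 0.444444.
d = −(3/4) ln(1 − 4p/3) = −0.75 ln(1 − 0.592592) = −0.75 ln(0.407408)
  = −0.75 × (-0.897940) = 0.673455 substitutions/site.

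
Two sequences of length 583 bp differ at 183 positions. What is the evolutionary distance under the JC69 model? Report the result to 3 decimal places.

p = 183/583 ≈ 0.313894.
d = −(3/4) ln(1 − 4p/3) = −0.75 ln(1 − 0.418525) = −0.75 ln(0.581475)
  = −0.75 × (-0.542187) = 0.406640 substitutions/site.

0.407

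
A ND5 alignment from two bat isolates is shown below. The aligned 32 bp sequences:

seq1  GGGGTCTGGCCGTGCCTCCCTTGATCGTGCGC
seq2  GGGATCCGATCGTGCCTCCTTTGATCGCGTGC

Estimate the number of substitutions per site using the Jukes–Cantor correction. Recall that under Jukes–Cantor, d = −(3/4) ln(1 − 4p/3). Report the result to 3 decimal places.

0.259

The sequences differ at 7 of 32 sites (4, 7, 9, 10, 20, 28, 30), so p = 7/32 = 0.21875.
d = −(3/4) ln(1 − 4p/3) = −0.75 ln(1 − 0.291667) = −0.75 ln(0.708333)
  = −0.75 × (-0.344841) = 0.258631 substitutions/site.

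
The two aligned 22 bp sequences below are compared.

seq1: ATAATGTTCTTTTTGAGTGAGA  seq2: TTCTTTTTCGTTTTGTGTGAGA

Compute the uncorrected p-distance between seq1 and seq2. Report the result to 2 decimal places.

0.27

The sequences differ at 6 of 22 positions (sites 1, 3, 4, 6, 10, 16).
p = 6/22 = 0.272727… ≈ 0.27 (to 2 d.p.).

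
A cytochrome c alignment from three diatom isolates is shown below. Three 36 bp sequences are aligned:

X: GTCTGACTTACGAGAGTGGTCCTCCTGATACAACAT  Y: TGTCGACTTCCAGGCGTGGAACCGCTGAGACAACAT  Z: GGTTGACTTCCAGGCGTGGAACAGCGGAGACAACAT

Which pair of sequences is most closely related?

Y and Z

X–Y: 13/36 differ, p = 0.361, d = 0.493.
X–Z: 12/36 differ, p = 0.333, d = 0.441.
Y–Z: 4/36 differ, p = 0.111, d = 0.120.
The smallest distance is between Y and Z.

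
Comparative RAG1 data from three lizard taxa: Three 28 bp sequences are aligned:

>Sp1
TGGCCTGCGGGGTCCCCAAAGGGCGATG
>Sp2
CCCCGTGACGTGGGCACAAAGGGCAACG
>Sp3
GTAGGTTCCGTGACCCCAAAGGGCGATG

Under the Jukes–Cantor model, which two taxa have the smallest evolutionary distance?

Sp1 and Sp3

Sp1–Sp2: 12/28 differ, p = 0.429, d = 0.635.
Sp1–Sp3: 9/28 differ, p = 0.321, d = 0.420.
Sp2–Sp3: 11/28 differ, p = 0.393, d = 0.556.
The smallest distance is between Sp1 and Sp3.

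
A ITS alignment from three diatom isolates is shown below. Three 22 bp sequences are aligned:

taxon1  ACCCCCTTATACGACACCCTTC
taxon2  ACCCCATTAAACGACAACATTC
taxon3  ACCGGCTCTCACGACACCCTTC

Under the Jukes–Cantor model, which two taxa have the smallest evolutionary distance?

taxon1–taxon2: 4/22 differ, p = 0.182, d = 0.208.
taxon1–taxon3: 5/22 differ, p = 0.227, d = 0.271.
taxon2–taxon3: 8/22 differ, p = 0.364, d = 0.497.
The smallest distance is between taxon1 and taxon2.

taxon1 and taxon2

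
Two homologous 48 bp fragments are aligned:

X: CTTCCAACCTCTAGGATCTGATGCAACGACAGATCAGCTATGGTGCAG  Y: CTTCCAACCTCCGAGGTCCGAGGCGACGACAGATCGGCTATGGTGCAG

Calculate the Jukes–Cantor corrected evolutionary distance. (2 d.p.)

The sequences differ at 8 of 48 sites (12, 13, 14, 16, 19, 22, 25, 36), so p = 8/48 ≈ 0.166667.
d = −(3/4) ln(1 − 4p/3) = −0.75 ln(1 − 0.222223) = −0.75 ln(0.777777)
  = −0.75 × (-0.251315) = 0.188486 substitutions/site.

0.19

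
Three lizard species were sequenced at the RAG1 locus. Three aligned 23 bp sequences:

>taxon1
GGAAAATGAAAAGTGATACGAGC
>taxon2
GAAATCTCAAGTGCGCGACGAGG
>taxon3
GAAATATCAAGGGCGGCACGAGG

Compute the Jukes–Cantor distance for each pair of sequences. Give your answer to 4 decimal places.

taxon1–taxon2: 10/23 sites differ → p ≈ 0.434783, d = −0.75 ln(1 − 0.579711) = 0.650110 ≈ 0.6501.
taxon1–taxon3: 9/23 sites differ → p ≈ 0.391304, d = −0.75 ln(1 − 0.521739) = 0.553199 ≈ 0.5532.
taxon2–taxon3: 4/23 sites differ → p ≈ 0.173913, d = −0.75 ln(1 − 0.231884) = 0.197861 ≈ 0.1979.

d(taxon1,taxon2) = 0.6501, d(taxon1,taxon3) = 0.5532, d(taxon2,taxon3) = 0.1979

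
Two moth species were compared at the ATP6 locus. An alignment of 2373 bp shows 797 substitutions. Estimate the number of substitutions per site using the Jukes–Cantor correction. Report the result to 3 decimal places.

p = 797/2373 ≈ 0.335862.
d = −(3/4) ln(1 − 4p/3) = −0.75 ln(1 − 0.447816) = −0.75 ln(0.552184)
  = −0.75 × (-0.593874) = 0.445406 substitutions/site.

0.445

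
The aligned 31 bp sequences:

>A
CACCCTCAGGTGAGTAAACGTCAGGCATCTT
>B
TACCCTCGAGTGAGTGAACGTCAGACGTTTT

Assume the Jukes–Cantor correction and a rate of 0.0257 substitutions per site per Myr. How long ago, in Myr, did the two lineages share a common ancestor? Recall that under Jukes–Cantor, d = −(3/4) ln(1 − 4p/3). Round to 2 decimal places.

The sequences differ at 7 of 31 sites (1, 8, 9, 16, 25, 27, 29), so p = 7/31 ≈ 0.225806.
d = −(3/4) ln(1 − 4p/3) = −0.75 ln(1 − 0.301075) = −0.75 ln(0.698925)
  = −0.75 × (-0.358212) = 0.268659 substitutions/site.
Under a molecular clock d = 2μt, so t = d/(2μ) = 0.268659 / (2 × 0.0257) = 5.23 Myr.

5.23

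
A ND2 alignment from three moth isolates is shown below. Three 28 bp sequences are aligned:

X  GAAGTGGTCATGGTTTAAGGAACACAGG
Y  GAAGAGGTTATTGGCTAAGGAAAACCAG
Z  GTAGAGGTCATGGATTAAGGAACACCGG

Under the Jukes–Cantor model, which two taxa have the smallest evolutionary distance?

X and Z

X–Y: 8/28 differ, p = 0.286, d = 0.360.
X–Z: 4/28 differ, p = 0.143, d = 0.158.
Y–Z: 7/28 differ, p = 0.250, d = 0.304.
The smallest distance is between X and Z.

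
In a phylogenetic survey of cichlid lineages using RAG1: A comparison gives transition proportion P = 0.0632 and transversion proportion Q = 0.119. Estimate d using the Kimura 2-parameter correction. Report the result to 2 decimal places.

Under the Kimura two-parameter model, d = −½ ln(1 − 2P − Q) − ¼ ln(1 − 2Q).
1 − 2P − Q = 0.7546, giving −½ ln(0.7546) = 0.140784.
1 − 2Q = 0.762, giving −¼ ln(0.762) = 0.067952.
d = 0.140784 + 0.067952 = 0.208736.

0.21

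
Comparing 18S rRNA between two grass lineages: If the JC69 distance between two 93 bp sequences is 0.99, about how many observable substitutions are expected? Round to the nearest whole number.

51

Invert JC69: p = (3/4)(1 − e^(−4d/3)) = 0.75 × (1 − e^(-1.32)) = 0.75 × (1 − 0.267135) = 0.549649.
Expected differing sites = pL ≈ 0.549649 × 93 = 51.117357 ≈ 51.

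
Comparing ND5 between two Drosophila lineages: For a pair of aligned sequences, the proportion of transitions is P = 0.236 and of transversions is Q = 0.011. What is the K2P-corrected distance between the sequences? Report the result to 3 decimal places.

Under the Kimura two-parameter model, d = −½ ln(1 − 2P − Q) − ¼ ln(1 − 2Q).
1 − 2P − Q = 0.517, giving −½ ln(0.517) = 0.329856.
1 − 2Q = 0.978, giving −¼ ln(0.978) = 0.005561.
d = 0.329856 + 0.005561 = 0.335417.

0.335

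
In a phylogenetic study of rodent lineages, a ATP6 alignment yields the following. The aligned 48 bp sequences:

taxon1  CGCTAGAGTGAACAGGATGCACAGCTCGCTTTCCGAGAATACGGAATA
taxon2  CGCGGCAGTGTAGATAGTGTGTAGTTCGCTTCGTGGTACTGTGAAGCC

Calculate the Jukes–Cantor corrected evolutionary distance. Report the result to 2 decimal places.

The sequences differ at 24 of 48 sites, so p = 24/48 = 0.5.
d = −(3/4) ln(1 − 4p/3) = −0.75 ln(1 − 0.666667) = −0.75 ln(0.333333)
  = −0.75 × (-1.098613) = 0.823960 substitutions/site.

0.82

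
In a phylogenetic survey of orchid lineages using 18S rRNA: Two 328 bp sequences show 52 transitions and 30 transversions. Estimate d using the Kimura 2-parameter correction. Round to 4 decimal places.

P = 52/328 ≈ 0.158537 and Q = 30/328 ≈ 0.091463.
Under the Kimura two-parameter model, d = −½ ln(1 − 2P − Q) − ¼ ln(1 − 2Q).
1 − 2P − Q = 0.591463, giving −½ ln(0.591463) = 0.262578.
1 − 2Q = 0.817074, giving −¼ ln(0.817074) = 0.050506.
d = 0.262578 + 0.050506 = 0.313084.

0.3131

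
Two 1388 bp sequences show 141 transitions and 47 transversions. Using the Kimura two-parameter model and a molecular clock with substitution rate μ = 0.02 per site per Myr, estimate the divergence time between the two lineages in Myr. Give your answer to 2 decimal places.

3.82

P = 141/1388 ≈ 0.101585 and Q = 47/1388 ≈ 0.033862.
Under the Kimura two-parameter model, d = −½ ln(1 − 2P − Q) − ¼ ln(1 − 2Q).
1 − 2P − Q = 0.762968, giving −½ ln(0.762968) = 0.135270.
1 − 2Q = 0.932276, giving −¼ ln(0.932276) = 0.017532.
d = 0.135270 + 0.017532 = 0.152802.
Under a molecular clock d = 2μt, so t = d/(2μ) = 0.152802 / (2 × 0.02) = 3.82 Myr.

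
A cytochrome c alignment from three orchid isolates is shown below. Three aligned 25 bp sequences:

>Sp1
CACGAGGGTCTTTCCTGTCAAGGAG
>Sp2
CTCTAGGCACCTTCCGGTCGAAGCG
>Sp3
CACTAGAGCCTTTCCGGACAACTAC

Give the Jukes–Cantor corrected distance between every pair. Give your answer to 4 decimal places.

Sp1–Sp2: 9/25 sites differ → p = 0.36, d = −0.75 ln(1 − 0.48) = 0.490445 ≈ 0.4904.
Sp1–Sp3: 8/25 sites differ → p = 0.32, d = −0.75 ln(1 − 0.426667) = 0.417216 ≈ 0.4172.
Sp2–Sp3: 11/25 sites differ → p = 0.44, d = −0.75 ln(1 − 0.586667) = 0.662626 ≈ 0.6626.

d(Sp1,Sp2) = 0.4904, d(Sp1,Sp3) = 0.4172, d(Sp2,Sp3) = 0.6626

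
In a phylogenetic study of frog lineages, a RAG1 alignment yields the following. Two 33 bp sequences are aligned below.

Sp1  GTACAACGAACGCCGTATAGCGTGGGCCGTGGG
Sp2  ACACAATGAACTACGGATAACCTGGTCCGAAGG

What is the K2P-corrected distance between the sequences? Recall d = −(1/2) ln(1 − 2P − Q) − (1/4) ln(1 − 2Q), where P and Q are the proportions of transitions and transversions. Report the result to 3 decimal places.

0.445

Of 33 sites, 5 differences are transitions and 6 are transversions, so P = 5/33 ≈ 0.151515 and Q = 6/33 ≈ 0.181818.
Under the Kimura two-parameter model, d = −½ ln(1 − 2P − Q) − ¼ ln(1 − 2Q).
1 − 2P − Q = 0.515152, giving −½ ln(0.515152) = 0.331647.
1 − 2Q = 0.636364, giving −¼ ln(0.636364) = 0.112996.
d = 0.331647 + 0.112996 = 0.444643.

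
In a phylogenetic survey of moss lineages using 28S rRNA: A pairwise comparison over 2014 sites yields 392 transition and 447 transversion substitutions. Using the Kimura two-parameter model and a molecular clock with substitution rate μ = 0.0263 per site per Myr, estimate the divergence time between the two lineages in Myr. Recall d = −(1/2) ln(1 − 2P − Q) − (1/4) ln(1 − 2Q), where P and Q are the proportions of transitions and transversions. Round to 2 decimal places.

11.77

P = 392/2014 ≈ 0.194638 and Q = 447/2014 ≈ 0.221946.
Under the Kimura two-parameter model, d = −½ ln(1 − 2P − Q) − ¼ ln(1 − 2Q).
1 − 2P − Q = 0.388778, giving −½ ln(0.388778) = 0.472373.
1 − 2Q = 0.556108, giving −¼ ln(0.556108) = 0.146698.
d = 0.472373 + 0.146698 = 0.619071.
Under a molecular clock d = 2μt, so t = d/(2μ) = 0.619071 / (2 × 0.0263) = 11.77 Myr.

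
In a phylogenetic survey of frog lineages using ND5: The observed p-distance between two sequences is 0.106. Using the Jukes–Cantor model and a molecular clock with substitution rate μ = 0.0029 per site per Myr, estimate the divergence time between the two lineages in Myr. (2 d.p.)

d = −(3/4) ln(1 − 4p/3) = −0.75 ln(1 − 0.141333) = −0.75 ln(0.858667)
  = −0.75 × (-0.152374) = 0.114281 substitutions/site.
Under a molecular clock d = 2μt, so t = d/(2μ) = 0.114281 / (2 × 0.0029) = 19.70 Myr.

19.70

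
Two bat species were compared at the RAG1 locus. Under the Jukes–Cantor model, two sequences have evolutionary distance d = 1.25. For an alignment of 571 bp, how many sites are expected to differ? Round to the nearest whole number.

Invert JC69: p = (3/4)(1 − e^(−4d/3)) = 0.75 × (1 − e^(-1.666667)) = 0.75 × (1 − 0.188876) = 0.608343.
Expected differing sites = pL ≈ 0.608343 × 571 = 347.363853 ≈ 347.

347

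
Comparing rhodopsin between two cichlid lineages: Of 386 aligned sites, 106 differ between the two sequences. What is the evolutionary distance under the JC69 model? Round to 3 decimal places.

p = 106/386 ≈ 0.274611.
d = −(3/4) ln(1 − 4p/3) = −0.75 ln(1 − 0.366148) = −0.75 ln(0.633852)
  = −0.75 × (-0.455940) = 0.341955 substitutions/site.

0.342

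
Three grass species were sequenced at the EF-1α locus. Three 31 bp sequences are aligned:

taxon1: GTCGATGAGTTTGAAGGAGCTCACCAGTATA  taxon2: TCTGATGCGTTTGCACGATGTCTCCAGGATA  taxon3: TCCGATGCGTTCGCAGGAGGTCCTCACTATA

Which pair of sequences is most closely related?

taxon2 and taxon3

taxon1–taxon2: 10/31 differ, p = 0.323, d = 0.422.
taxon1–taxon3: 9/31 differ, p = 0.290, d = 0.367.
taxon2–taxon3: 8/31 differ, p = 0.258, d = 0.316.
The smallest distance is between taxon2 and taxon3.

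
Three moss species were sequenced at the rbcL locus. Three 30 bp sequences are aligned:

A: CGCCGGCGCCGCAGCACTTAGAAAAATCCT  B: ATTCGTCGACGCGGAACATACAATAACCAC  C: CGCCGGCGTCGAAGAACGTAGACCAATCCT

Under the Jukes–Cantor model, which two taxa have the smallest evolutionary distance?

A–B: 13/30 differ, p = 0.433, d = 0.647.
A–C: 6/30 differ, p = 0.200, d = 0.233.
B–C: 14/30 differ, p = 0.467, d = 0.730.
The smallest distance is between A and C.

A and C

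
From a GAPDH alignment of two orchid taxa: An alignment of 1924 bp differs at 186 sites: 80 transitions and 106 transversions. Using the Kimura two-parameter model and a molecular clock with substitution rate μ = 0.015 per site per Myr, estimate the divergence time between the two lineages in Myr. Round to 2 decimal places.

P = 80/1924 ≈ 0.04158 and Q = 106/1924 ≈ 0.055094.
Under the Kimura two-parameter model, d = −½ ln(1 − 2P − Q) − ¼ ln(1 − 2Q).
1 − 2P − Q = 0.861746, giving −½ ln(0.861746) = 0.074397.
1 − 2Q = 0.889812, giving −¼ ln(0.889812) = 0.029186.
d = 0.074397 + 0.029186 = 0.103583.
Under a molecular clock d = 2μt, so t = d/(2μ) = 0.103583 / (2 × 0.015) = 3.45 Myr.

3.45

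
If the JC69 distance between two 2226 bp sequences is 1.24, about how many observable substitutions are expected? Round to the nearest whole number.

1350

Invert JC69: p = (3/4)(1 − e^(−4d/3)) = 0.75 × (1 − e^(-1.653333)) = 0.75 × (1 − 0.191411) = 0.606442.
Expected differing sites = pL ≈ 0.606442 × 2226 = 1349.939892 ≈ 1350.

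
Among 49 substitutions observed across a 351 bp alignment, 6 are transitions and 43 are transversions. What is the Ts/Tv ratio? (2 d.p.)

0.14

R = 6/43 = 0.139534… ≈ 0.14 (to 2 d.p.).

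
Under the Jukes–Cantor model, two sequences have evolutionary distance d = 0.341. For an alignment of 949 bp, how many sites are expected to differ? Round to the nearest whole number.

260

Invert JC69: p = (3/4)(1 − e^(−4d/3)) = 0.75 × (1 − e^(-0.454667)) = 0.75 × (1 − 0.634659) = 0.274006.
Expected differing sites = pL ≈ 0.274006 × 949 = 260.031694 ≈ 260.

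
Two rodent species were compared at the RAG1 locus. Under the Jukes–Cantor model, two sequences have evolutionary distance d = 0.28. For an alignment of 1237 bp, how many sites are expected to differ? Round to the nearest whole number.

Invert JC69: p = (3/4)(1 − e^(−4d/3)) = 0.75 × (1 − e^(-0.373333)) = 0.75 × (1 − 0.688436) = 0.233673.
Expected differing sites = pL ≈ 0.233673 × 1237 = 289.053501 ≈ 289.

289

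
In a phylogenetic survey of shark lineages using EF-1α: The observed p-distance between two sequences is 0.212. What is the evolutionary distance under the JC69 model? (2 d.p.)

d = −(3/4) ln(1 − 4p/3) = −0.75 ln(1 − 0.282667) = −0.75 ln(0.717333)
  = −0.75 × (-0.332215) = 0.249161 substitutions/site.

0.25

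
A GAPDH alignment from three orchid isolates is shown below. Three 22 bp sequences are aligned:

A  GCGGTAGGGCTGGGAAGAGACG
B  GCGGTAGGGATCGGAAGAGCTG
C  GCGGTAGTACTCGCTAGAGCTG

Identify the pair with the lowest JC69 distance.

A and B

A–B: 4/22 differ, p = 0.182, d = 0.208.
A–C: 7/22 differ, p = 0.318, d = 0.414.
B–C: 5/22 differ, p = 0.227, d = 0.271.
The smallest distance is between A and B.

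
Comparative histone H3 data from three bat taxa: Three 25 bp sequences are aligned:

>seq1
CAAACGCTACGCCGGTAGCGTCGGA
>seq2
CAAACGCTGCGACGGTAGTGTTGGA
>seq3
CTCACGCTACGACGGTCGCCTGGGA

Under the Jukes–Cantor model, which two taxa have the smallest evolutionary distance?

seq1–seq2: 4/25 differ, p = 0.160, d = 0.180.
seq1–seq3: 6/25 differ, p = 0.240, d = 0.289.
seq2–seq3: 7/25 differ, p = 0.280, d = 0.351.
The smallest distance is between seq1 and seq2.

seq1 and seq2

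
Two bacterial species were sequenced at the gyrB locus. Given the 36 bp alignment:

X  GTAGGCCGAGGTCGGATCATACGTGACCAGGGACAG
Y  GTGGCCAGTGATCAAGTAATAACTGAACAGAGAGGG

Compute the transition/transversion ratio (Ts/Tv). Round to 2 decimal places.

0.88

Transitions are A↔G and C↔T; transversions are all other mismatches.
Transitions: 7. Transversions: 8.
R = 7/8 = 0.875 ≈ 0.88 (to 2 d.p.).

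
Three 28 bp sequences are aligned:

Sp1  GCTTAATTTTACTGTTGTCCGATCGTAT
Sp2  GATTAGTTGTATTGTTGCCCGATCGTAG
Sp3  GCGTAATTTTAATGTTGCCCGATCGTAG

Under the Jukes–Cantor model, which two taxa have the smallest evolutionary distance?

Sp1 and Sp3

Sp1–Sp2: 6/28 differ, p = 0.214, d = 0.252.
Sp1–Sp3: 4/28 differ, p = 0.143, d = 0.158.
Sp2–Sp3: 5/28 differ, p = 0.179, d = 0.204.
The smallest distance is between Sp1 and Sp3.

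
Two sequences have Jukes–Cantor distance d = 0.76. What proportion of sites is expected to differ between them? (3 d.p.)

p = (3/4)(1 − e^(−4d/3)) = 0.75 × (1 − e^(-1.013333)) = 0.75 × (1 − 0.363007) = 0.477745.

0.478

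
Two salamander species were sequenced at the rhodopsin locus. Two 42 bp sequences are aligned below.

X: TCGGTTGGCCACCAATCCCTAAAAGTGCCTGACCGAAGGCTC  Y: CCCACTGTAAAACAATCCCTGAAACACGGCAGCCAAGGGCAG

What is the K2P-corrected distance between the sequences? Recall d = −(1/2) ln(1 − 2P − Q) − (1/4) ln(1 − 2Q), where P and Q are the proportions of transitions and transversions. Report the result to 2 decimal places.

Of 42 sites, 9 differences are transitions and 12 are transversions, so P = 9/42 ≈ 0.214286 and Q = 12/42 ≈ 0.285714.
Under the Kimura two-parameter model, d = −½ ln(1 − 2P − Q) − ¼ ln(1 − 2Q).
1 − 2P − Q = 0.285714, giving −½ ln(0.285714) = 0.626382.
1 − 2Q = 0.428572, giving −¼ ln(0.428572) = 0.211824.
d = 0.626382 + 0.211824 = 0.838206.

0.84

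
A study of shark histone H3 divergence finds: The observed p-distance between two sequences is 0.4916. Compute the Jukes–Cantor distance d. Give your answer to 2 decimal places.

d = −(3/4) ln(1 − 4p/3) = −0.75 ln(1 − 0.655467) = −0.75 ln(0.344533)
  = −0.75 × (-1.065565) = 0.799174 substitutions/site.

0.80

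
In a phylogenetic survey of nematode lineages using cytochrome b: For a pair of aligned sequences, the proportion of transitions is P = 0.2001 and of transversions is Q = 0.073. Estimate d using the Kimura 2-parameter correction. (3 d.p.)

Under the Kimura two-parameter model, d = −½ ln(1 − 2P − Q) − ¼ ln(1 − 2Q).
1 − 2P − Q = 0.5268, giving −½ ln(0.5268) = 0.320467.
1 − 2Q = 0.854, giving −¼ ln(0.854) = 0.039456.
d = 0.320467 + 0.039456 = 0.359923.

0.360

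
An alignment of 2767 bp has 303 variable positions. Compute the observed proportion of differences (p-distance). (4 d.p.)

0.1095

p = 303/2767 = 0.109504… ≈ 0.1095 (to 4 d.p.).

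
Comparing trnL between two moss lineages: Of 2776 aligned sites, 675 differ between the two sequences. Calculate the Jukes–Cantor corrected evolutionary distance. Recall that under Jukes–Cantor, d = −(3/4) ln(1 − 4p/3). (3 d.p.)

0.294

p = 675/2776 ≈ 0.243156.
d = −(3/4) ln(1 − 4p/3) = −0.75 ln(1 − 0.324208) = −0.75 ln(0.675792)
  = −0.75 × (-0.391870) = 0.293903 substitutions/site.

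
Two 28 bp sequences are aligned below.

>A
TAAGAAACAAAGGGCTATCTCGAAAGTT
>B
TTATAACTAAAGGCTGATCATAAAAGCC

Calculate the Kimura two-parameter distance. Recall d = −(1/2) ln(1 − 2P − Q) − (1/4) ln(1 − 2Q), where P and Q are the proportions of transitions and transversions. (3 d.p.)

0.655

Of 28 sites, 6 differences are transitions and 6 are transversions, so P = 6/28 ≈ 0.214286 and Q = 6/28 ≈ 0.214286.
Under the Kimura two-parameter model, d = −½ ln(1 − 2P − Q) − ¼ ln(1 − 2Q).
1 − 2P − Q = 0.357142, giving −½ ln(0.357142) = 0.514811.
1 − 2Q = 0.571428, giving −¼ ln(0.571428) = 0.139904.
d = 0.514811 + 0.139904 = 0.654715.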